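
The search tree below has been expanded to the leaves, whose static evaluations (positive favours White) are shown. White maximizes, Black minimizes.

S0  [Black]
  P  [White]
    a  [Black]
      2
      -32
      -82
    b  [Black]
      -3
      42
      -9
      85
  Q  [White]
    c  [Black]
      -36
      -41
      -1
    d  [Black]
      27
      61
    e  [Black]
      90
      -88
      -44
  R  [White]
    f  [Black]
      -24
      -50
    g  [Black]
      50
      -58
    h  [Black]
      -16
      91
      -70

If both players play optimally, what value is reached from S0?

-50

a (Black): min(2, -32, -82) = -82
b (Black): min(-3, 42, -9, 85) = -9
P (White): max(-82, -9) = -9
c (Black): min(-36, -41, -1) = -41
d (Black): min(27, 61) = 27
e (Black): min(90, -88, -44) = -88
Q (White): max(-41, 27, -88) = 27
f (Black): min(-24, -50) = -50
g (Black): min(50, -58) = -58
h (Black): min(-16, 91, -70) = -70
R (White): max(-50, -58, -70) = -50
S0 (Black): min(-9, 27, -50) = -50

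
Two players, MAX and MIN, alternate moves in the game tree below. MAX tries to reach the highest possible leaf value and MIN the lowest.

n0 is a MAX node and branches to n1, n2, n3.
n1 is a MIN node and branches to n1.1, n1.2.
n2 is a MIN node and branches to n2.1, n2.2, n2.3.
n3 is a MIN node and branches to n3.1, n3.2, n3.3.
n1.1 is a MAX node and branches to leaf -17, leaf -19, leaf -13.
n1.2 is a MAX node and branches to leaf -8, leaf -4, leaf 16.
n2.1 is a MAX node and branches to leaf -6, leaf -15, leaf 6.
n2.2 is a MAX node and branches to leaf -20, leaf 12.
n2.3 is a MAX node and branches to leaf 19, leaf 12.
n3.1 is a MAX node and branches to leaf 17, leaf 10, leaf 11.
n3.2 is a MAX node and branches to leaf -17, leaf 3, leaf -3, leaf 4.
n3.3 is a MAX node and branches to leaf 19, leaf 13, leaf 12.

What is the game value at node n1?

-13

n1.1 (MAX): max(-17, -19, -13) = -13
n1.2 (MAX): max(-8, -4, 16) = 16
n1 (MIN): min(-13, 16) = -13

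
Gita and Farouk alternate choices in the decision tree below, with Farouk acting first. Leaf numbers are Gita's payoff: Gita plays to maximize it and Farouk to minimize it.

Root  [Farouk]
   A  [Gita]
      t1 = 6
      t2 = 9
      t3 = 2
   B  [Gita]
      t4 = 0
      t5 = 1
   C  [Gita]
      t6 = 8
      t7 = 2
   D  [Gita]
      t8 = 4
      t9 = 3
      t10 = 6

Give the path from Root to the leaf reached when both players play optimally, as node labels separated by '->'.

Root -> B -> t5

A (Gita): max(6, 9, 2) = 9
B (Gita): max(0, 1) = 1
C (Gita): max(8, 2) = 8
D (Gita): max(4, 3, 6) = 6
Root (Farouk): min(9, 1, 8, 6) = 1
At Root, Farouk picks B (lowest: 1).
At B, Gita picks t5 (highest: 1).
Terminal value 1.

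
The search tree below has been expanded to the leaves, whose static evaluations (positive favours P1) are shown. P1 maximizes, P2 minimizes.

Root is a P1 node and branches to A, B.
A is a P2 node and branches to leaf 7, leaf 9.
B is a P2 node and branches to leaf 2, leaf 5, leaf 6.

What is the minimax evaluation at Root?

7

A (P2): min(7, 9) = 7
B (P2): min(2, 5, 6) = 2
Root (P1): max(7, 2) = 7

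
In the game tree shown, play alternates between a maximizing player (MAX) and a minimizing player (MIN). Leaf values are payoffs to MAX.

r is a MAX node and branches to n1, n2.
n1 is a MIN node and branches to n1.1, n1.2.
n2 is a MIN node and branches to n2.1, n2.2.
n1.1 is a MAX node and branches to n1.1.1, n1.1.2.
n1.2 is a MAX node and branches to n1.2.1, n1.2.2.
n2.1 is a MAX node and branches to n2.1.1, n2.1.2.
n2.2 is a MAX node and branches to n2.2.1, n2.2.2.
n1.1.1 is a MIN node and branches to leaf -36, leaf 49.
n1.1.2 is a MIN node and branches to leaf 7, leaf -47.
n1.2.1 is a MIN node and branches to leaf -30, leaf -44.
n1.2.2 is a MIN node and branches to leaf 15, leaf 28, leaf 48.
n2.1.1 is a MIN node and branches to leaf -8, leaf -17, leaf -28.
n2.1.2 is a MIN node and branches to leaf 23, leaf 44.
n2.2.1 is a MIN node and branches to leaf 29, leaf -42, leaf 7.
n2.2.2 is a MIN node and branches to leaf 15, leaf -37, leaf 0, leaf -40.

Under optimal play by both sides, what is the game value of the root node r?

n1.1.1 (MIN): min(-36, 49) = -36
n1.1.2 (MIN): min(7, -47) = -47
n1.1 (MAX): max(-36, -47) = -36
n1.2.1 (MIN): min(-30, -44) = -44
n1.2.2 (MIN): min(15, 28, 48) = 15
n1.2 (MAX): max(-44, 15) = 15
n1 (MIN): min(-36, 15) = -36
n2.1.1 (MIN): min(-8, -17, -28) = -28
n2.1.2 (MIN): min(23, 44) = 23
n2.1 (MAX): max(-28, 23) = 23
n2.2.1 (MIN): min(29, -42, 7) = -42
n2.2.2 (MIN): min(15, -37, 0, -40) = -40
n2.2 (MAX): max(-42, -40) = -40
n2 (MIN): min(23, -40) = -40
r (MAX): max(-36, -40) = -36

-36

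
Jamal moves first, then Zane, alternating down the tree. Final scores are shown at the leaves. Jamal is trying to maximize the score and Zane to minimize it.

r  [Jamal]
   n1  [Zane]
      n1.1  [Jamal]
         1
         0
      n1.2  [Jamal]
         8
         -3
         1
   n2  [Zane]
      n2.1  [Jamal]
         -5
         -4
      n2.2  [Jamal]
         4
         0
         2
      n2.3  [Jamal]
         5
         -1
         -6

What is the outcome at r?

n1.1 (Jamal): max(1, 0) = 1
n1.2 (Jamal): max(8, -3, 1) = 8
n1 (Zane): min(1, 8) = 1
n2.1 (Jamal): max(-5, -4) = -4
n2.2 (Jamal): max(4, 0, 2) = 4
n2.3 (Jamal): max(5, -1, -6) = 5
n2 (Zane): min(-4, 4, 5) = -4
r (Jamal): max(1, -4) = 1

1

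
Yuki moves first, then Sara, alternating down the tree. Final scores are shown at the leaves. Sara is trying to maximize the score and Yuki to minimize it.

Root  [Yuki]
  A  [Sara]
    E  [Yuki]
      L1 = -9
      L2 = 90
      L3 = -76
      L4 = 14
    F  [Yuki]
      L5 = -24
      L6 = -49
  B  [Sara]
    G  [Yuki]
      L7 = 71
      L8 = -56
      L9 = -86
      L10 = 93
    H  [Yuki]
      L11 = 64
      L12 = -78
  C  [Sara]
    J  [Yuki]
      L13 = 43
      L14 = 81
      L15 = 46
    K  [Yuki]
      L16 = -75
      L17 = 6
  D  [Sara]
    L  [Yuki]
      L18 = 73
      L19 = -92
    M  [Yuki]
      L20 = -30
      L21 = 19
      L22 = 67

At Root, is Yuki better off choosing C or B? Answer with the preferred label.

J (Yuki): min(43, 81, 46) = 43
K (Yuki): min(-75, 6) = -75
C (Sara): max(43, -75) = 43
G (Yuki): min(71, -56, -86, 93) = -86
H (Yuki): min(64, -78) = -78
B (Sara): max(-86, -78) = -78
Yuki prefers the lower value; C=43, B=-78. B is better since -78 < 43.

B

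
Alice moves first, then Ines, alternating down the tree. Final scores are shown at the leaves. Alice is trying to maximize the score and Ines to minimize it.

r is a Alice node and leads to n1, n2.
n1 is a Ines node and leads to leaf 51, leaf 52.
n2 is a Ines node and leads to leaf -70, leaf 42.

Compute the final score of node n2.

n2 (Ines): min(-70, 42) = -70

-70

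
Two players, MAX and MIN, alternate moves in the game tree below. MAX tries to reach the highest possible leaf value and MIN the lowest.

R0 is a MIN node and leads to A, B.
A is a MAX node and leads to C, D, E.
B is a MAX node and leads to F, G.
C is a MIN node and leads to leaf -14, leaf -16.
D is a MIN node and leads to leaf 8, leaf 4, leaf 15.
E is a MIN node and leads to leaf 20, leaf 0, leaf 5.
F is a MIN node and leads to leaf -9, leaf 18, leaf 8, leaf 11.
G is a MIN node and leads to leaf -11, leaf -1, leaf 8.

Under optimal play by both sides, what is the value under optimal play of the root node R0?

-9

C (MIN): min(-14, -16) = -16
D (MIN): min(8, 4, 15) = 4
E (MIN): min(20, 0, 5) = 0
A (MAX): max(-16, 4, 0) = 4
F (MIN): min(-9, 18, 8, 11) = -9
G (MIN): min(-11, -1, 8) = -11
B (MAX): max(-9, -11) = -9
R0 (MIN): min(4, -9) = -9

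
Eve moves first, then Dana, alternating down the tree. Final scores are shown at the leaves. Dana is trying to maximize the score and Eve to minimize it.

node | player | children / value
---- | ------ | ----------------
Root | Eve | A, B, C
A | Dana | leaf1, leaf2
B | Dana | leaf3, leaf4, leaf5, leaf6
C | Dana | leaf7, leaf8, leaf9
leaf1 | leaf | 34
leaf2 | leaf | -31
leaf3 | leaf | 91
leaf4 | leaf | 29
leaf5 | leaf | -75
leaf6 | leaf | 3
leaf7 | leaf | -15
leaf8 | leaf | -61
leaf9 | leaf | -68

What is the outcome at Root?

-15

A (Dana): max(34, -31) = 34
B (Dana): max(91, 29, -75, 3) = 91
C (Dana): max(-15, -61, -68) = -15
Root (Eve): min(34, 91, -15) = -15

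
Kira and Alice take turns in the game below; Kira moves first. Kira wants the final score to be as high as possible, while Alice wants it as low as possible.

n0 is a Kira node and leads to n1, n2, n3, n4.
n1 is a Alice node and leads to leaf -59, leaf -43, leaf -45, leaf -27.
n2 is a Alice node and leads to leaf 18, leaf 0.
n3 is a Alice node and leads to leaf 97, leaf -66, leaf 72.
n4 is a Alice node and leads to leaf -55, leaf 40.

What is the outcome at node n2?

0

n2 (Alice): min(18, 0) = 0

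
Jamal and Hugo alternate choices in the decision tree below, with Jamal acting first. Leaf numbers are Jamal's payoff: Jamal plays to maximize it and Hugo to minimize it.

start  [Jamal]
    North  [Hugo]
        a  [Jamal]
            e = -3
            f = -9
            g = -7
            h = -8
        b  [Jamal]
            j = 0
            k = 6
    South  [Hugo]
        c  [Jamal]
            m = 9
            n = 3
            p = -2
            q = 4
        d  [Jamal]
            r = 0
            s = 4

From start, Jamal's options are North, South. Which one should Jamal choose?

a (Jamal): max(-3, -9, -7, -8) = -3
b (Jamal): max(0, 6) = 6
North (Hugo): min(-3, 6) = -3
c (Jamal): max(9, 3, -2, 4) = 9
d (Jamal): max(0, 4) = 4
South (Hugo): min(9, 4) = 4
start (Jamal): max(-3, 4) = 4
Jamal at start wants the highest of {North=-3, South=4}, so chooses South.

South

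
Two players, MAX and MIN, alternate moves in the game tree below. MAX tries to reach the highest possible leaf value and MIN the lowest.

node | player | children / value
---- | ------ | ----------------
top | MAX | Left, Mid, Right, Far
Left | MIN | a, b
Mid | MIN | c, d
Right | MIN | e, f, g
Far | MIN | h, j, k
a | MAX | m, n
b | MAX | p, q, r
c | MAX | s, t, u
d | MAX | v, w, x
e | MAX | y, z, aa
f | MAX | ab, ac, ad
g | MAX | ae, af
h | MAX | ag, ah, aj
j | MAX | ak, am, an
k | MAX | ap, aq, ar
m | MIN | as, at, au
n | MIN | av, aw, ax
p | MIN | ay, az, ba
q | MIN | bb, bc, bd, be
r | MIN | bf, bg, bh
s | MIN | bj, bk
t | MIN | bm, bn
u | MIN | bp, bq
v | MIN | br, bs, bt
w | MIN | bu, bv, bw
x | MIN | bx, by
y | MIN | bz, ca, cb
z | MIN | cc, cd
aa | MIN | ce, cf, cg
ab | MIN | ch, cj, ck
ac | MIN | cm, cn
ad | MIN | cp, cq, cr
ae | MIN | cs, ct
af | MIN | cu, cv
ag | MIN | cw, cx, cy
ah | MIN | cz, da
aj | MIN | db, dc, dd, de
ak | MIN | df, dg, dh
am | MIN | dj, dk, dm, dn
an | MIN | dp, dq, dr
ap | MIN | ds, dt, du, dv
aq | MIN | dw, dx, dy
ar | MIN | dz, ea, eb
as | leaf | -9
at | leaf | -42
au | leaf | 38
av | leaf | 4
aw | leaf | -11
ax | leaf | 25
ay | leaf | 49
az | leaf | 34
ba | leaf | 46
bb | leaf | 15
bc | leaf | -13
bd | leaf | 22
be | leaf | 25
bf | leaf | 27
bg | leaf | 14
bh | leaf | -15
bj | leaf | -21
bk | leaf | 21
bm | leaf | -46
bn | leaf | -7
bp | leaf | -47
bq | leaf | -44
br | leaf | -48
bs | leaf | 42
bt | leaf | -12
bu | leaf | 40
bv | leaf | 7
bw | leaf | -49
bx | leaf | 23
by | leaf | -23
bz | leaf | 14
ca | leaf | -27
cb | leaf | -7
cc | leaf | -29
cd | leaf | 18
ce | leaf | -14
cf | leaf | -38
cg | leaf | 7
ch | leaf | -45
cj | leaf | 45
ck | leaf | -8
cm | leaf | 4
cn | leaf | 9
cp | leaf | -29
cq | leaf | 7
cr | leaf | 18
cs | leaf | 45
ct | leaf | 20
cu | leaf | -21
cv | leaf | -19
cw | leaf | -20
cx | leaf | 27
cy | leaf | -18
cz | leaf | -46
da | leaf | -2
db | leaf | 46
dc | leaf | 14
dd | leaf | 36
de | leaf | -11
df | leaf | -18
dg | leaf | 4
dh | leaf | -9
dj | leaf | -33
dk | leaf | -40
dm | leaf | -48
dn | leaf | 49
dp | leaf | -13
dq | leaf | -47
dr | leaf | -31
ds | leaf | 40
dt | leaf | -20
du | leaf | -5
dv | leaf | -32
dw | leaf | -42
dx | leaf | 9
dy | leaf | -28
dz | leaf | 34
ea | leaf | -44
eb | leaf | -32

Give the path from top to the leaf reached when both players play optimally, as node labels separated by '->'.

top -> Left -> a -> n -> aw

m (MIN): min(-9, -42, 38) = -42
n (MIN): min(4, -11, 25) = -11
a (MAX): max(-42, -11) = -11
p (MIN): min(49, 34, 46) = 34
q (MIN): min(15, -13, 22, 25) = -13
r (MIN): min(27, 14, -15) = -15
b (MAX): max(34, -13, -15) = 34
Left (MIN): min(-11, 34) = -11
s (MIN): min(-21, 21) = -21
t (MIN): min(-46, -7) = -46
u (MIN): min(-47, -44) = -47
c (MAX): max(-21, -46, -47) = -21
v (MIN): min(-48, 42, -12) = -48
w (MIN): min(40, 7, -49) = -49
x (MIN): min(23, -23) = -23
d (MAX): max(-48, -49, -23) = -23
Mid (MIN): min(-21, -23) = -23
y (MIN): min(14, -27, -7) = -27
z (MIN): min(-29, 18) = -29
aa (MIN): min(-14, -38, 7) = -38
e (MAX): max(-27, -29, -38) = -27
ab (MIN): min(-45, 45, -8) = -45
ac (MIN): min(4, 9) = 4
ad (MIN): min(-29, 7, 18) = -29
f (MAX): max(-45, 4, -29) = 4
ae (MIN): min(45, 20) = 20
af (MIN): min(-21, -19) = -21
g (MAX): max(20, -21) = 20
Right (MIN): min(-27, 4, 20) = -27
ag (MIN): min(-20, 27, -18) = -20
ah (MIN): min(-46, -2) = -46
aj (MIN): min(46, 14, 36, -11) = -11
h (MAX): max(-20, -46, -11) = -11
ak (MIN): min(-18, 4, -9) = -18
am (MIN): min(-33, -40, -48, 49) = -48
an (MIN): min(-13, -47, -31) = -47
j (MAX): max(-18, -48, -47) = -18
ap (MIN): min(40, -20, -5, -32) = -32
aq (MIN): min(-42, 9, -28) = -42
ar (MIN): min(34, -44, -32) = -44
k (MAX): max(-32, -42, -44) = -32
Far (MIN): min(-11, -18, -32) = -32
top (MAX): max(-11, -23, -27, -32) = -11
At top, MAX picks Left (highest: -11).
At Left, MIN picks a (lowest: -11).
At a, MAX picks n (highest: -11).
At n, MIN picks aw (lowest: -11).
Terminal value -11.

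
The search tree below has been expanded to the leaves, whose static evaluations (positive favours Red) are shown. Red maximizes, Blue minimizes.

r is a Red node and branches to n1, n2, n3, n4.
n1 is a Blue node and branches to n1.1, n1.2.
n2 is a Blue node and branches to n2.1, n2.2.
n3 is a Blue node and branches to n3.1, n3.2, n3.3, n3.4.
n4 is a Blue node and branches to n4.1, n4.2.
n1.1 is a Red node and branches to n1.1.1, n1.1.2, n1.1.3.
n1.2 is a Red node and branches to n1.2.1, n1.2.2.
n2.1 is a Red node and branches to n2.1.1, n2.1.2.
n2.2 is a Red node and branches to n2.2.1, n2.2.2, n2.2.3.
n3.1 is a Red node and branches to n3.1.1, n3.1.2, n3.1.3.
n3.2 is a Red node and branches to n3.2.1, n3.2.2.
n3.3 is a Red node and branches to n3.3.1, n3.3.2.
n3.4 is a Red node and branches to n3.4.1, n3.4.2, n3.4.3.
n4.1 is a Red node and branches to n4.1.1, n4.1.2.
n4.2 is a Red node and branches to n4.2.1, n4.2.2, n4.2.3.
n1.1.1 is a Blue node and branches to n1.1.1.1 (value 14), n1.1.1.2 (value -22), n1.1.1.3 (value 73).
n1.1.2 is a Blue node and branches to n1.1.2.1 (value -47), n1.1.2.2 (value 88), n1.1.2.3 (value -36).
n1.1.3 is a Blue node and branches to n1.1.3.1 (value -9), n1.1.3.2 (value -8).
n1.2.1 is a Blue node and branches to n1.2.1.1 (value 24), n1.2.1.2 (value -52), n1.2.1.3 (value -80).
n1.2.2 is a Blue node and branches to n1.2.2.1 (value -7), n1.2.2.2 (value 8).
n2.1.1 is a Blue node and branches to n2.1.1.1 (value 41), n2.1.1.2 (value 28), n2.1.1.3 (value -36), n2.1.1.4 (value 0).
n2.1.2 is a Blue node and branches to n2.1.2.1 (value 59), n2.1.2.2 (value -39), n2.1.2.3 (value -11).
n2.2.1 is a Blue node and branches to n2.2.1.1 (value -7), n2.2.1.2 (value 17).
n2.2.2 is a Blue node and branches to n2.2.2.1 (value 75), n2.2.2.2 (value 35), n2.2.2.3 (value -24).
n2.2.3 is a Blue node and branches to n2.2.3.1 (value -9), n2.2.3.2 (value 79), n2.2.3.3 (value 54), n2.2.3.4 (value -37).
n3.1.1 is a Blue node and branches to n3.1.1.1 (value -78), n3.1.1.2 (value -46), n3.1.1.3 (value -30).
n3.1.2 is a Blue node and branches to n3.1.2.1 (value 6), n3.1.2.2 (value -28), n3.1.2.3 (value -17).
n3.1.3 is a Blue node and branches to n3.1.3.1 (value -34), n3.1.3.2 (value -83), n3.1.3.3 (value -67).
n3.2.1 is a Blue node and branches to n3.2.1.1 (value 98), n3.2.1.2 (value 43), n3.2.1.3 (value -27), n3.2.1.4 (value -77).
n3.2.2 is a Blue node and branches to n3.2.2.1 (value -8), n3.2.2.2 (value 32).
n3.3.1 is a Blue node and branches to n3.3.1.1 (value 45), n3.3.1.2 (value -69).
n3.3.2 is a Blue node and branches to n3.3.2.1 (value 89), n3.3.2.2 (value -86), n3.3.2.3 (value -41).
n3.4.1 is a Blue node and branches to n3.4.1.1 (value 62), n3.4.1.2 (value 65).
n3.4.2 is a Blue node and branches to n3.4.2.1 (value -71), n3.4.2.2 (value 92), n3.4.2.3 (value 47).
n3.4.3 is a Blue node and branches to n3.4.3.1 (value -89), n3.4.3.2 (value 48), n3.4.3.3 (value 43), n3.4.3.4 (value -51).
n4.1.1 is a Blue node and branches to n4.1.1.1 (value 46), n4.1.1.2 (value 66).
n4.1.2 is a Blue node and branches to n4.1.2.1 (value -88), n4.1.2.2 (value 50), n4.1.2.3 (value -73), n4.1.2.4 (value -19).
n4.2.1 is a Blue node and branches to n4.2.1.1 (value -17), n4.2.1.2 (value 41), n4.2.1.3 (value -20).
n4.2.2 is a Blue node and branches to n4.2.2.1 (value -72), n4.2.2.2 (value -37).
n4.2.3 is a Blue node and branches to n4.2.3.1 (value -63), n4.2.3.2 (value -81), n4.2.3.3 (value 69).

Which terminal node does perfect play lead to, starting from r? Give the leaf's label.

n1.1.1 (Blue): min(14, -22, 73) = -22
n1.1.2 (Blue): min(-47, 88, -36) = -47
n1.1.3 (Blue): min(-9, -8) = -9
n1.1 (Red): max(-22, -47, -9) = -9
n1.2.1 (Blue): min(24, -52, -80) = -80
n1.2.2 (Blue): min(-7, 8) = -7
n1.2 (Red): max(-80, -7) = -7
n1 (Blue): min(-9, -7) = -9
n2.1.1 (Blue): min(41, 28, -36, 0) = -36
n2.1.2 (Blue): min(59, -39, -11) = -39
n2.1 (Red): max(-36, -39) = -36
n2.2.1 (Blue): min(-7, 17) = -7
n2.2.2 (Blue): min(75, 35, -24) = -24
n2.2.3 (Blue): min(-9, 79, 54, -37) = -37
n2.2 (Red): max(-7, -24, -37) = -7
n2 (Blue): min(-36, -7) = -36
n3.1.1 (Blue): min(-78, -46, -30) = -78
n3.1.2 (Blue): min(6, -28, -17) = -28
n3.1.3 (Blue): min(-34, -83, -67) = -83
n3.1 (Red): max(-78, -28, -83) = -28
n3.2.1 (Blue): min(98, 43, -27, -77) = -77
n3.2.2 (Blue): min(-8, 32) = -8
n3.2 (Red): max(-77, -8) = -8
n3.3.1 (Blue): min(45, -69) = -69
n3.3.2 (Blue): min(89, -86, -41) = -86
n3.3 (Red): max(-69, -86) = -69
n3.4.1 (Blue): min(62, 65) = 62
n3.4.2 (Blue): min(-71, 92, 47) = -71
n3.4.3 (Blue): min(-89, 48, 43, -51) = -89
n3.4 (Red): max(62, -71, -89) = 62
n3 (Blue): min(-28, -8, -69, 62) = -69
n4.1.1 (Blue): min(46, 66) = 46
n4.1.2 (Blue): min(-88, 50, -73, -19) = -88
n4.1 (Red): max(46, -88) = 46
n4.2.1 (Blue): min(-17, 41, -20) = -20
n4.2.2 (Blue): min(-72, -37) = -72
n4.2.3 (Blue): min(-63, -81, 69) = -81
n4.2 (Red): max(-20, -72, -81) = -20
n4 (Blue): min(46, -20) = -20
r (Red): max(-9, -36, -69, -20) = -9
At r, Red picks n1 (highest: -9).
At n1, Blue picks n1.1 (lowest: -9).
At n1.1, Red picks n1.1.3 (highest: -9).
At n1.1.3, Blue picks n1.1.3.1 (lowest: -9).
Terminal value -9.

n1.1.3.1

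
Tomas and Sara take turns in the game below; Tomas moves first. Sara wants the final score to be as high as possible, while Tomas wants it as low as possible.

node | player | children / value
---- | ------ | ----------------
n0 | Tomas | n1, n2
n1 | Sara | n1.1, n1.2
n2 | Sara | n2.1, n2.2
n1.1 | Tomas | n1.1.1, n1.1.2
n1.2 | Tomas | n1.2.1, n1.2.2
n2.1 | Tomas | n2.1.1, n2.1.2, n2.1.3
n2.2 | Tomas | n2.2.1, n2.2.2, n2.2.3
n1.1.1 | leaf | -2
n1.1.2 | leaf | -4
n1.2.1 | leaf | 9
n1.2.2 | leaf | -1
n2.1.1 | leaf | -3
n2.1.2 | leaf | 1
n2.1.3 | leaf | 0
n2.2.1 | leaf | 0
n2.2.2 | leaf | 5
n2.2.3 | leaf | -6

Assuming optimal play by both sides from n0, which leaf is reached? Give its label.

n1.1 (Tomas): min(-2, -4) = -4
n1.2 (Tomas): min(9, -1) = -1
n1 (Sara): max(-4, -1) = -1
n2.1 (Tomas): min(-3, 1, 0) = -3
n2.2 (Tomas): min(0, 5, -6) = -6
n2 (Sara): max(-3, -6) = -3
n0 (Tomas): min(-1, -3) = -3
At n0, Tomas picks n2 (lowest: -3).
At n2, Sara picks n2.1 (highest: -3).
At n2.1, Tomas picks n2.1.1 (lowest: -3).
Terminal value -3.

n2.1.1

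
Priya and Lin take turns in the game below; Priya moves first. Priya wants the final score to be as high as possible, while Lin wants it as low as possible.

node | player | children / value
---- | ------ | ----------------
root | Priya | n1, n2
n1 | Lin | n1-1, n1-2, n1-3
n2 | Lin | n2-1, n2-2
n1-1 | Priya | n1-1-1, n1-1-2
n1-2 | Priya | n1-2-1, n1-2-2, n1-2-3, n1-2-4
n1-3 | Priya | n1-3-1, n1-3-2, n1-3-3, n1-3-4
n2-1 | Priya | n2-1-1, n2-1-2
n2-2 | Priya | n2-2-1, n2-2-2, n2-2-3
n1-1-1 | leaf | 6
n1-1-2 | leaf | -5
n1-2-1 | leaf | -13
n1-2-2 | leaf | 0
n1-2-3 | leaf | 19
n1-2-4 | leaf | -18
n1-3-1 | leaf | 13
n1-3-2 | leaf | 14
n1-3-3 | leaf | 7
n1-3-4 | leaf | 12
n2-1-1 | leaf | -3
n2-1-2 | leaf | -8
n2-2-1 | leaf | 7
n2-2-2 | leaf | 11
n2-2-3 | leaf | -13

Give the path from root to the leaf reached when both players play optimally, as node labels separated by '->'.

n1-1 (Priya): max(6, -5) = 6
n1-2 (Priya): max(-13, 0, 19, -18) = 19
n1-3 (Priya): max(13, 14, 7, 12) = 14
n1 (Lin): min(6, 19, 14) = 6
n2-1 (Priya): max(-3, -8) = -3
n2-2 (Priya): max(7, 11, -13) = 11
n2 (Lin): min(-3, 11) = -3
root (Priya): max(6, -3) = 6
At root, Priya picks n1 (highest: 6).
At n1, Lin picks n1-1 (lowest: 6).
At n1-1, Priya picks n1-1-1 (highest: 6).
Terminal value 6.

root -> n1 -> n1-1 -> n1-1-1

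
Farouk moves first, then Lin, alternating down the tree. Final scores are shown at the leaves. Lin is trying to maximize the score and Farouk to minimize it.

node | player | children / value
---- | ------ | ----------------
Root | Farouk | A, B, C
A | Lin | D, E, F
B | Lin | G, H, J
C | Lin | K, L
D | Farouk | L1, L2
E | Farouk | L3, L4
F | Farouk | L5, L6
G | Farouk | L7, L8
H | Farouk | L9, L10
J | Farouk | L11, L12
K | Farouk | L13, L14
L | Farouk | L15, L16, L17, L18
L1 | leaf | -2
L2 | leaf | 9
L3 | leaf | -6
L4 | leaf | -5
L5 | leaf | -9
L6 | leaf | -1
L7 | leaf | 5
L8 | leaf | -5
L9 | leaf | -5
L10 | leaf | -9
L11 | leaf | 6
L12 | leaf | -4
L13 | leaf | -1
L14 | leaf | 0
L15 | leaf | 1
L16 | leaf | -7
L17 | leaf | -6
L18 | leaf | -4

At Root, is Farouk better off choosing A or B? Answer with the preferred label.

B

D (Farouk): min(-2, 9) = -2
E (Farouk): min(-6, -5) = -6
F (Farouk): min(-9, -1) = -9
A (Lin): max(-2, -6, -9) = -2
G (Farouk): min(5, -5) = -5
H (Farouk): min(-5, -9) = -9
J (Farouk): min(6, -4) = -4
B (Lin): max(-5, -9, -4) = -4
Farouk prefers the lower value; A=-2, B=-4. B is better since -4 < -2.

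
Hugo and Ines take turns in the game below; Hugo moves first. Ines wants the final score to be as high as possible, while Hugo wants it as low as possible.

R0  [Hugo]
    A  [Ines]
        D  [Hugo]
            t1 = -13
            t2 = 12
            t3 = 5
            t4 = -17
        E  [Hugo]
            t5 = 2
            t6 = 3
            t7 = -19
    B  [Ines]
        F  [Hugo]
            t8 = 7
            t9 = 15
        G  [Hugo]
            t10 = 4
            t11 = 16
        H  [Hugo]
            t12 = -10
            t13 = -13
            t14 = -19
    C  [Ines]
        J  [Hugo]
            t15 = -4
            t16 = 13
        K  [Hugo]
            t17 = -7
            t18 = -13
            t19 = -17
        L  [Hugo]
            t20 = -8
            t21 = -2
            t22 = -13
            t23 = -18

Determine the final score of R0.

D (Hugo): min(-13, 12, 5, -17) = -17
E (Hugo): min(2, 3, -19) = -19
A (Ines): max(-17, -19) = -17
F (Hugo): min(7, 15) = 7
G (Hugo): min(4, 16) = 4
H (Hugo): min(-10, -13, -19) = -19
B (Ines): max(7, 4, -19) = 7
J (Hugo): min(-4, 13) = -4
K (Hugo): min(-7, -13, -17) = -17
L (Hugo): min(-8, -2, -13, -18) = -18
C (Ines): max(-4, -17, -18) = -4
R0 (Hugo): min(-17, 7, -4) = -17

-17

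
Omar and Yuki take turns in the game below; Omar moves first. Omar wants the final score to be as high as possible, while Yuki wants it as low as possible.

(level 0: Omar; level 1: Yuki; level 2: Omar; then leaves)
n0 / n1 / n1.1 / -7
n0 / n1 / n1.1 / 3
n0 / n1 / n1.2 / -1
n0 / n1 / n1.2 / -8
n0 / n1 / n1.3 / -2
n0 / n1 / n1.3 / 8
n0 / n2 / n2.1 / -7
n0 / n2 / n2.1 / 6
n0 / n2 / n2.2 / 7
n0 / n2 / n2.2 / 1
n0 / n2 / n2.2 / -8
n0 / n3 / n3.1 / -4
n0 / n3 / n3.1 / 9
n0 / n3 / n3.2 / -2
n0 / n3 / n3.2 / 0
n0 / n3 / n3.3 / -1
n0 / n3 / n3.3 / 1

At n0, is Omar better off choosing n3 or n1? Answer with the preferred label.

n3.1 (Omar): max(-4, 9) = 9
n3.2 (Omar): max(-2, 0) = 0
n3.3 (Omar): max(-1, 1) = 1
n3 (Yuki): min(9, 0, 1) = 0
n1.1 (Omar): max(-7, 3) = 3
n1.2 (Omar): max(-1, -8) = -1
n1.3 (Omar): max(-2, 8) = 8
n1 (Yuki): min(3, -1, 8) = -1
Omar prefers the higher value; n3=0, n1=-1. n3 is better since 0 > -1.

n3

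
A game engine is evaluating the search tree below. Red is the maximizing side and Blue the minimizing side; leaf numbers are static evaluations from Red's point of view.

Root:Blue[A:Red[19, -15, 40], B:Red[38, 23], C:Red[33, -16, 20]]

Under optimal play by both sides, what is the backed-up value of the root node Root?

A (Red): max(19, -15, 40) = 40
B (Red): max(38, 23) = 38
C (Red): max(33, -16, 20) = 33
Root (Blue): min(40, 38, 33) = 33

33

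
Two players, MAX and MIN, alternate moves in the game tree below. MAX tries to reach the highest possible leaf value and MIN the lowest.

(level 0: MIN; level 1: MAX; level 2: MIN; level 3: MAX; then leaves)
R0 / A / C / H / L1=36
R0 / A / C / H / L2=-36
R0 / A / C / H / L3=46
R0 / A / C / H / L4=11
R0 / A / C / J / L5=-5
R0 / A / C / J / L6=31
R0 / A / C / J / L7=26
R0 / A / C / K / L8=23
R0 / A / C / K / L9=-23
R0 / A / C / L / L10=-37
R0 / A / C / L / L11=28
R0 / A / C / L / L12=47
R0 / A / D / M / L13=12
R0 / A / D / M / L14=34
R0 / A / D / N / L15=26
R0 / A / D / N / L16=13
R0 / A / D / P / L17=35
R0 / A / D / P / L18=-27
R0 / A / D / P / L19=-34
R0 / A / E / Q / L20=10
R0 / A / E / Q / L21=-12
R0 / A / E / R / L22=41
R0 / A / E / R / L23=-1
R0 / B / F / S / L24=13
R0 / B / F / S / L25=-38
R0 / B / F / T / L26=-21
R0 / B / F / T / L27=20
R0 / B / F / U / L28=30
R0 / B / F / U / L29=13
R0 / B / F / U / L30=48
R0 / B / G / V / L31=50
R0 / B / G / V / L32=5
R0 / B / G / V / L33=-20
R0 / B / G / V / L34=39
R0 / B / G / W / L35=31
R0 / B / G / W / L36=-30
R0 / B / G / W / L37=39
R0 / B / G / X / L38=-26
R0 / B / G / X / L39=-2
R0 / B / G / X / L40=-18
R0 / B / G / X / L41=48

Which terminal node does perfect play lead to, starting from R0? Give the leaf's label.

L15

H (MAX): max(36, -36, 46, 11) = 46
J (MAX): max(-5, 31, 26) = 31
K (MAX): max(23, -23) = 23
L (MAX): max(-37, 28, 47) = 47
C (MIN): min(46, 31, 23, 47) = 23
M (MAX): max(12, 34) = 34
N (MAX): max(26, 13) = 26
P (MAX): max(35, -27, -34) = 35
D (MIN): min(34, 26, 35) = 26
Q (MAX): max(10, -12) = 10
R (MAX): max(41, -1) = 41
E (MIN): min(10, 41) = 10
A (MAX): max(23, 26, 10) = 26
S (MAX): max(13, -38) = 13
T (MAX): max(-21, 20) = 20
U (MAX): max(30, 13, 48) = 48
F (MIN): min(13, 20, 48) = 13
V (MAX): max(50, 5, -20, 39) = 50
W (MAX): max(31, -30, 39) = 39
X (MAX): max(-26, -2, -18, 48) = 48
G (MIN): min(50, 39, 48) = 39
B (MAX): max(13, 39) = 39
R0 (MIN): min(26, 39) = 26
At R0, MIN picks A (lowest: 26).
At A, MAX picks D (highest: 26).
At D, MIN picks N (lowest: 26).
At N, MAX picks L15 (highest: 26).
Terminal value 26.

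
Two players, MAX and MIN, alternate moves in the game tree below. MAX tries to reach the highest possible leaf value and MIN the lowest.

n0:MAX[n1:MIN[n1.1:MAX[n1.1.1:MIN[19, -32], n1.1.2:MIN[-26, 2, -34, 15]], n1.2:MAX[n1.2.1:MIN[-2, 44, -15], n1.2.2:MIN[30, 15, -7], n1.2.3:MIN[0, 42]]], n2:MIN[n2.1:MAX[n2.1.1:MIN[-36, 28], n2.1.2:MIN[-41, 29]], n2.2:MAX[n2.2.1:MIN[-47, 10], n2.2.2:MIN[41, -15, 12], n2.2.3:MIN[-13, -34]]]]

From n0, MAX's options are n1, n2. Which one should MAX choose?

n1

n1.1.1 (MIN): min(19, -32) = -32
n1.1.2 (MIN): min(-26, 2, -34, 15) = -34
n1.1 (MAX): max(-32, -34) = -32
n1.2.1 (MIN): min(-2, 44, -15) = -15
n1.2.2 (MIN): min(30, 15, -7) = -7
n1.2.3 (MIN): min(0, 42) = 0
n1.2 (MAX): max(-15, -7, 0) = 0
n1 (MIN): min(-32, 0) = -32
n2.1.1 (MIN): min(-36, 28) = -36
n2.1.2 (MIN): min(-41, 29) = -41
n2.1 (MAX): max(-36, -41) = -36
n2.2.1 (MIN): min(-47, 10) = -47
n2.2.2 (MIN): min(41, -15, 12) = -15
n2.2.3 (MIN): min(-13, -34) = -34
n2.2 (MAX): max(-47, -15, -34) = -15
n2 (MIN): min(-36, -15) = -36
n0 (MAX): max(-32, -36) = -32
MAX at n0 wants the highest of {n1=-32, n2=-36}, so chooses n1.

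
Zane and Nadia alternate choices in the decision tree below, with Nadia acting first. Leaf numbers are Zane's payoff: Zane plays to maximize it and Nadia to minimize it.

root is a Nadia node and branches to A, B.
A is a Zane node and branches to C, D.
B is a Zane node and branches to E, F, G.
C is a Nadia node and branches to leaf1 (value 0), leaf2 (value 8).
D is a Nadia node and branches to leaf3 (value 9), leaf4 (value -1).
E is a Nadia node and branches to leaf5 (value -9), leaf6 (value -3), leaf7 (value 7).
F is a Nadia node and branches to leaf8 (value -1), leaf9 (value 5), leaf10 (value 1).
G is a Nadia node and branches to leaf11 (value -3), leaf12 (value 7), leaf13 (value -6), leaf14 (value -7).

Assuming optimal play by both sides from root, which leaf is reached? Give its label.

leaf8

C (Nadia): min(0, 8) = 0
D (Nadia): min(9, -1) = -1
A (Zane): max(0, -1) = 0
E (Nadia): min(-9, -3, 7) = -9
F (Nadia): min(-1, 5, 1) = -1
G (Nadia): min(-3, 7, -6, -7) = -7
B (Zane): max(-9, -1, -7) = -1
root (Nadia): min(0, -1) = -1
At root, Nadia picks B (lowest: -1).
At B, Zane picks F (highest: -1).
At F, Nadia picks leaf8 (lowest: -1).
Terminal value -1.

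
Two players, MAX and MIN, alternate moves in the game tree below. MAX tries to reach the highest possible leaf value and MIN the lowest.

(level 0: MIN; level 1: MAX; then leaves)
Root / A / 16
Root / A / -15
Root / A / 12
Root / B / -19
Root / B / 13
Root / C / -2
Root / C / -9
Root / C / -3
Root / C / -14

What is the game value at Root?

A (MAX): max(16, -15, 12) = 16
B (MAX): max(-19, 13) = 13
C (MAX): max(-2, -9, -3, -14) = -2
Root (MIN): min(16, 13, -2) = -2

-2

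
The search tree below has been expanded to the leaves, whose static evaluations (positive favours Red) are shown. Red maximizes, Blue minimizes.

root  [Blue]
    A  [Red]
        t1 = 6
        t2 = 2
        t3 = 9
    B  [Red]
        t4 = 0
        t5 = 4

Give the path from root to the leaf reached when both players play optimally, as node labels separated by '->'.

root -> B -> t5

A (Red): max(6, 2, 9) = 9
B (Red): max(0, 4) = 4
root (Blue): min(9, 4) = 4
At root, Blue picks B (lowest: 4).
At B, Red picks t5 (highest: 4).
Terminal value 4.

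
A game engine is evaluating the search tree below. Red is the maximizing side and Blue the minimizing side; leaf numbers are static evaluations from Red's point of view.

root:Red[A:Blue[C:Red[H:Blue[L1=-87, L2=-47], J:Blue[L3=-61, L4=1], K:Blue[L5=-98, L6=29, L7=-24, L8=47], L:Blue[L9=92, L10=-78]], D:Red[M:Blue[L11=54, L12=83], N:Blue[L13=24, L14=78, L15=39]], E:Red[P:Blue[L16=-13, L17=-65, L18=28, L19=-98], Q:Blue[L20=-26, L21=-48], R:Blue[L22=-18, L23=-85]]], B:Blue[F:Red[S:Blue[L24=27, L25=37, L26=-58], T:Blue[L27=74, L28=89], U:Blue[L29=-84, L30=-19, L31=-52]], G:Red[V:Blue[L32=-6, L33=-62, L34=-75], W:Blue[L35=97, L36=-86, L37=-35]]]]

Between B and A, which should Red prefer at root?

S (Blue): min(27, 37, -58) = -58
T (Blue): min(74, 89) = 74
U (Blue): min(-84, -19, -52) = -84
F (Red): max(-58, 74, -84) = 74
V (Blue): min(-6, -62, -75) = -75
W (Blue): min(97, -86, -35) = -86
G (Red): max(-75, -86) = -75
B (Blue): min(74, -75) = -75
H (Blue): min(-87, -47) = -87
J (Blue): min(-61, 1) = -61
K (Blue): min(-98, 29, -24, 47) = -98
L (Blue): min(92, -78) = -78
C (Red): max(-87, -61, -98, -78) = -61
M (Blue): min(54, 83) = 54
N (Blue): min(24, 78, 39) = 24
D (Red): max(54, 24) = 54
P (Blue): min(-13, -65, 28, -98) = -98
Q (Blue): min(-26, -48) = -48
R (Blue): min(-18, -85) = -85
E (Red): max(-98, -48, -85) = -48
A (Blue): min(-61, 54, -48) = -61
Red prefers the higher value; B=-75, A=-61. A is better since -61 > -75.

A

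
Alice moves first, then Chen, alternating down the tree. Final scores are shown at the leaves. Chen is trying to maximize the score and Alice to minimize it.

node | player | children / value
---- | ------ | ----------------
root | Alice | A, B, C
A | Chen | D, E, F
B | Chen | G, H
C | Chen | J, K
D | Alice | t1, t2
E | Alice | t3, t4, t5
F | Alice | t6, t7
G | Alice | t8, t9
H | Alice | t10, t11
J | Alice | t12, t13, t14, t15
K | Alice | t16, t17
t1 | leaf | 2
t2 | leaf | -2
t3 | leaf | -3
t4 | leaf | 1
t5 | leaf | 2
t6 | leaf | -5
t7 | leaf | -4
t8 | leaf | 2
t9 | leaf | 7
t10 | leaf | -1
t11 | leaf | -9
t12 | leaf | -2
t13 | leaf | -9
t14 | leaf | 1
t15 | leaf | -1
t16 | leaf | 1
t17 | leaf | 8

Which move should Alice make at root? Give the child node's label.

A

D (Alice): min(2, -2) = -2
E (Alice): min(-3, 1, 2) = -3
F (Alice): min(-5, -4) = -5
A (Chen): max(-2, -3, -5) = -2
G (Alice): min(2, 7) = 2
H (Alice): min(-1, -9) = -9
B (Chen): max(2, -9) = 2
J (Alice): min(-2, -9, 1, -1) = -9
K (Alice): min(1, 8) = 1
C (Chen): max(-9, 1) = 1
root (Alice): min(-2, 2, 1) = -2
Alice at root wants the lowest of {A=-2, B=2, C=1}, so chooses A.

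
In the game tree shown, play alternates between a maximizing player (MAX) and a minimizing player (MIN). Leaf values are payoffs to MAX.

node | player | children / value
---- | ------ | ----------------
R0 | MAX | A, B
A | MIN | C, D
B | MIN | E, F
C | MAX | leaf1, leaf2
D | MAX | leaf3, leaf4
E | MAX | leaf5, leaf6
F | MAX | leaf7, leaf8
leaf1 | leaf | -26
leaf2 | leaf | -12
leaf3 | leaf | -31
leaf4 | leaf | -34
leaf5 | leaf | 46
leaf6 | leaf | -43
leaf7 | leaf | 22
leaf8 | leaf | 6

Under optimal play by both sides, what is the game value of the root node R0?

22

C (MAX): max(-26, -12) = -12
D (MAX): max(-31, -34) = -31
A (MIN): min(-12, -31) = -31
E (MAX): max(46, -43) = 46
F (MAX): max(22, 6) = 22
B (MIN): min(46, 22) = 22
R0 (MAX): max(-31, 22) = 22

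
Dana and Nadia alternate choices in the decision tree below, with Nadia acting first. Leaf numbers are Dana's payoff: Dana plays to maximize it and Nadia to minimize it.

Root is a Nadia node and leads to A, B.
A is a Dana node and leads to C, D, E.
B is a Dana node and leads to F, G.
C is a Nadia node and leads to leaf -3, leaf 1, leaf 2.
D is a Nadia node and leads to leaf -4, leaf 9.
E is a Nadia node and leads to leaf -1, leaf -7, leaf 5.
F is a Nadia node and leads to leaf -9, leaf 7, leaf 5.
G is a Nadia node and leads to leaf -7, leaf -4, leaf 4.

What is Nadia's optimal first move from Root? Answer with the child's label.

B

C (Nadia): min(-3, 1, 2) = -3
D (Nadia): min(-4, 9) = -4
E (Nadia): min(-1, -7, 5) = -7
A (Dana): max(-3, -4, -7) = -3
F (Nadia): min(-9, 7, 5) = -9
G (Nadia): min(-7, -4, 4) = -7
B (Dana): max(-9, -7) = -7
Root (Nadia): min(-3, -7) = -7
Nadia at Root wants the lowest of {A=-3, B=-7}, so chooses B.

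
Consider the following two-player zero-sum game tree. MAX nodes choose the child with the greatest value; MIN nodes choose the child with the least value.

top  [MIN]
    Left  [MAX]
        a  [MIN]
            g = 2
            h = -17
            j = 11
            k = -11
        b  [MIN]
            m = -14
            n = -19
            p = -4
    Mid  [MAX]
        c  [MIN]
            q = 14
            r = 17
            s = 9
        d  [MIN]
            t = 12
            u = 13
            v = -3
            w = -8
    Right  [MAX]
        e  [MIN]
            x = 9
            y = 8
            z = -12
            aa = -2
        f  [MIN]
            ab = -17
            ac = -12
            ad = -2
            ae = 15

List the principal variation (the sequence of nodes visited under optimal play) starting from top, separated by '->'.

a (MIN): min(2, -17, 11, -11) = -17
b (MIN): min(-14, -19, -4) = -19
Left (MAX): max(-17, -19) = -17
c (MIN): min(14, 17, 9) = 9
d (MIN): min(12, 13, -3, -8) = -8
Mid (MAX): max(9, -8) = 9
e (MIN): min(9, 8, -12, -2) = -12
f (MIN): min(-17, -12, -2, 15) = -17
Right (MAX): max(-12, -17) = -12
top (MIN): min(-17, 9, -12) = -17
At top, MIN picks Left (lowest: -17).
At Left, MAX picks a (highest: -17).
At a, MIN picks h (lowest: -17).
Terminal value -17.

top -> Left -> a -> h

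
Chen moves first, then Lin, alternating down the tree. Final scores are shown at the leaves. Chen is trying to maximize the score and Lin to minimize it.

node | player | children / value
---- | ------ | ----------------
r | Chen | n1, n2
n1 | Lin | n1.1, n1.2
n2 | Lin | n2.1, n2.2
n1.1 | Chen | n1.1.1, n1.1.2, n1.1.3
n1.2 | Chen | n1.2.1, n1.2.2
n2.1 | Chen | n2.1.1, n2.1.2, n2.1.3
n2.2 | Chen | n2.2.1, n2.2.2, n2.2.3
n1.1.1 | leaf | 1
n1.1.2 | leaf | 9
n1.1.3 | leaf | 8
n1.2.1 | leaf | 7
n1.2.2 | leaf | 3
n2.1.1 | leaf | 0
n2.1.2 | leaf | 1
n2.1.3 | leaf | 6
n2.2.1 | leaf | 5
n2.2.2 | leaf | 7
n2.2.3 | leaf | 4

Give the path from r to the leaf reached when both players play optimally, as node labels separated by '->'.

r -> n1 -> n1.2 -> n1.2.1

n1.1 (Chen): max(1, 9, 8) = 9
n1.2 (Chen): max(7, 3) = 7
n1 (Lin): min(9, 7) = 7
n2.1 (Chen): max(0, 1, 6) = 6
n2.2 (Chen): max(5, 7, 4) = 7
n2 (Lin): min(6, 7) = 6
r (Chen): max(7, 6) = 7
At r, Chen picks n1 (highest: 7).
At n1, Lin picks n1.2 (lowest: 7).
At n1.2, Chen picks n1.2.1 (highest: 7).
Terminal value 7.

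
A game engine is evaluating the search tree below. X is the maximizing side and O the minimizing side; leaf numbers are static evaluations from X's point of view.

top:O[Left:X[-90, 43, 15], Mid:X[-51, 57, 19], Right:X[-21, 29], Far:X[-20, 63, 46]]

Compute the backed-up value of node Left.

Left (X): max(-90, 43, 15) = 43

43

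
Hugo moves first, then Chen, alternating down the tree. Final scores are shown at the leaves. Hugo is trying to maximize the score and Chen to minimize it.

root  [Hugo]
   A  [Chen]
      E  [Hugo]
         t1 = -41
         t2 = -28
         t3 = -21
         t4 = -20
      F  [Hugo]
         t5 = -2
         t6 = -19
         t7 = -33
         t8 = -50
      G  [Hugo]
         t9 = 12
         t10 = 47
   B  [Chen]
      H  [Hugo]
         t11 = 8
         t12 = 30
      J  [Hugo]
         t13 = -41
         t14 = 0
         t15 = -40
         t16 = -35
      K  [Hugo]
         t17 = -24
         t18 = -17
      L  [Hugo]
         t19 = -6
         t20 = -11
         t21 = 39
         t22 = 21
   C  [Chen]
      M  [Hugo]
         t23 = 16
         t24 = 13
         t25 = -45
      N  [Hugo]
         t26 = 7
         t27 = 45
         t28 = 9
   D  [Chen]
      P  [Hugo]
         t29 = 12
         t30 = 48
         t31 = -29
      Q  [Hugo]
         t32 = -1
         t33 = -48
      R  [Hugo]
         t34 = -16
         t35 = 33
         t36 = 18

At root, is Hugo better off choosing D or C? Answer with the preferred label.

P (Hugo): max(12, 48, -29) = 48
Q (Hugo): max(-1, -48) = -1
R (Hugo): max(-16, 33, 18) = 33
D (Chen): min(48, -1, 33) = -1
M (Hugo): max(16, 13, -45) = 16
N (Hugo): max(7, 45, 9) = 45
C (Chen): min(16, 45) = 16
Hugo prefers the higher value; D=-1, C=16. C is better since 16 > -1.

C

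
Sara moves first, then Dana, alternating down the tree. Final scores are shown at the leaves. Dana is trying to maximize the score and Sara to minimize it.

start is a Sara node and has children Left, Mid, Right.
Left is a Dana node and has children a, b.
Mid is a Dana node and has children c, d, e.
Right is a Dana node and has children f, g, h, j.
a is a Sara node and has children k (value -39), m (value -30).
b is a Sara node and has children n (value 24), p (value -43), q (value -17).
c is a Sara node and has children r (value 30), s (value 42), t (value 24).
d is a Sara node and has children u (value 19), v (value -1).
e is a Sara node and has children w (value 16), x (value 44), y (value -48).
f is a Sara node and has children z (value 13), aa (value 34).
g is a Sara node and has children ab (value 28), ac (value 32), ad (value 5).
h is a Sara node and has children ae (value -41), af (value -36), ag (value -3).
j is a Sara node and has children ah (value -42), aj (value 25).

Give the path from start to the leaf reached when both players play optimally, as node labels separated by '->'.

start -> Left -> a -> k

a (Sara): min(-39, -30) = -39
b (Sara): min(24, -43, -17) = -43
Left (Dana): max(-39, -43) = -39
c (Sara): min(30, 42, 24) = 24
d (Sara): min(19, -1) = -1
e (Sara): min(16, 44, -48) = -48
Mid (Dana): max(24, -1, -48) = 24
f (Sara): min(13, 34) = 13
g (Sara): min(28, 32, 5) = 5
h (Sara): min(-41, -36, -3) = -41
j (Sara): min(-42, 25) = -42
Right (Dana): max(13, 5, -41, -42) = 13
start (Sara): min(-39, 24, 13) = -39
At start, Sara picks Left (lowest: -39).
At Left, Dana picks a (highest: -39).
At a, Sara picks k (lowest: -39).
Terminal value -39.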